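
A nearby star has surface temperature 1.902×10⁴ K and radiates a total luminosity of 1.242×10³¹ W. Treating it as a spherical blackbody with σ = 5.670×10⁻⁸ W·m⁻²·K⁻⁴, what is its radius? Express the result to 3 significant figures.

L = 4πR²σT⁴ ⇒ R = √(L/(4πσT⁴)).
σT⁴ = 7.42036×10⁹ W/m², so R = √(1.242×10³¹/(4π×7.42036×10⁹)) = 1.15×10¹⁰ m.

R ≈ 1.15×10¹⁰ m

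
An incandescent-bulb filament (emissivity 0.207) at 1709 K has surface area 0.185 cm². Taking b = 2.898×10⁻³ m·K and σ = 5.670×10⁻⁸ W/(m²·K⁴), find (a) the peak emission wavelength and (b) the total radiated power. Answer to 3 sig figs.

λ_max ≈ 1.70 μm; P ≈ 1.85 W

(a) λ_max = b/T = 2.898×10⁻³/1709 = 1.696×10⁻⁶ m = 1.70 μm.
Area A = 0.185 cm² = 1.85×10⁻⁵ m².
(b) P = εσAT⁴ = 0.207×5.670×10⁻⁸×1.85×10⁻⁵×(1709)⁴ = 1.85 W.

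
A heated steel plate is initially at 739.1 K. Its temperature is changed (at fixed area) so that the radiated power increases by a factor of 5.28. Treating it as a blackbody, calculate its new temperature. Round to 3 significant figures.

T₂ ≈ 1.12×10³ K

P ∝ T⁴, so T₂/T₁ = (P₂/P₁)^(1/4) = (5.28)^(1/4) = 1.51586.
T₂ = 739.1 × 1.51586 = 1.12×10³ K.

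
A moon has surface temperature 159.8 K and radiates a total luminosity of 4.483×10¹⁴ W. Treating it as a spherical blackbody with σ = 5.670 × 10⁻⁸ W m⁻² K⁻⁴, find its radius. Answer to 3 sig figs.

R ≈ 9.82×10⁵ m

L = 4πR²σT⁴ ⇒ R = √(L/(4πσT⁴)).
σT⁴ = 36.9735 W/m², so R = √(4.483×10¹⁴/(4π×36.9735)) = 9.82×10⁵ m.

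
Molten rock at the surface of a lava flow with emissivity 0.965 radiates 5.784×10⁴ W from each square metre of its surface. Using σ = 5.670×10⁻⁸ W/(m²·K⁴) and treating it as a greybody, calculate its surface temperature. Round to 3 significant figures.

T ≈ 1.01×10³ K

I = εσT⁴, so T = (I/εσ)^(1/4) = (5.784×10⁴/(0.965×5.670×10⁻⁸))^(1/4) = 1.01×10³ K.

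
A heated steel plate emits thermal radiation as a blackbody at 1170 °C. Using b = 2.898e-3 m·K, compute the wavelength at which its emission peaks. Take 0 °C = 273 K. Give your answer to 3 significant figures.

λ_max ≈ 2.01×10³ nm

T = 1170 °C + 273 = 1443 K.
Wien's displacement law: λ_max = b/T = (2.898×10⁻³ m·K)/(1443 K) = 2.008×10⁻⁶ m.
That is 2.01×10³ nm, in the infrared range.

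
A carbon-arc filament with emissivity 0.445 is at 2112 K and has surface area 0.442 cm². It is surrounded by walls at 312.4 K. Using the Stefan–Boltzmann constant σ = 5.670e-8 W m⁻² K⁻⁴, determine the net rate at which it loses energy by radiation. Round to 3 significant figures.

Area A = 0.442 cm² = 4.42×10⁻⁵ m².
Net radiated power P_net = εσA(T⁴ − T₀⁴) = 0.445×5.670×10⁻⁸×4.42×10⁻⁵×(2112⁴ − 312.4⁴).
T⁴ − T₀⁴ = 1.98965×10¹³ − 9.52454×10⁹ = 1.98870×10¹³ K⁴, so P_net = 22.2 W.

Net loss ≈ 22.2 W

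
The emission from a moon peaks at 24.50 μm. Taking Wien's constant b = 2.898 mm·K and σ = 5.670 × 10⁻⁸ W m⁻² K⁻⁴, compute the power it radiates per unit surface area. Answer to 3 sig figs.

I ≈ 11.1 W/m²

Wien's law: T = b/λ_max = 2.898×10⁻³/2.450×10⁻⁵ = 118.286 K.
Then I = σT⁴ = 5.670×10⁻⁸×(118.286)⁴ = 11.1 W/m².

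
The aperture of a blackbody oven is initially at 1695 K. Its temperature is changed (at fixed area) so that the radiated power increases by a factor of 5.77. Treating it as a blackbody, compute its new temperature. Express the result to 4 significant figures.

T₂ ≈ 2627 K

P ∝ T⁴, so T₂/T₁ = (P₂/P₁)^(1/4) = (5.77)^(1/4) = 1.54987.
T₂ = 1695 × 1.54987 = 2627 K.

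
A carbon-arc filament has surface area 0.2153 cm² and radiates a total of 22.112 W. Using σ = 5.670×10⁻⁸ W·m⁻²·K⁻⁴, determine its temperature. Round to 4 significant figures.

Area A = 0.2153 cm² = 2.153×10⁻⁵ m².
P = σAT⁴ ⇒ T = (P/(σA))^(1/4) = (22.112/(5.670×10⁻⁸×2.153×10⁻⁵))^(1/4) = 2063 K.

T ≈ 2063 K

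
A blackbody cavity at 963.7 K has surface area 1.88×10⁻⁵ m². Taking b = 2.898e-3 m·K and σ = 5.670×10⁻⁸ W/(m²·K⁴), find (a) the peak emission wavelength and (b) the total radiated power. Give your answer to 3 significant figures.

(a) λ_max = b/T = 2.898×10⁻³/963.7 = 3.007×10⁻⁶ m = 3.01 μm.
Area A = 1.88×10⁻⁵ m².
(b) P = σAT⁴ = 5.670×10⁻⁸×1.88×10⁻⁵×(963.7)⁴ = 0.919 W.

λ_max ≈ 3.01 μm; P ≈ 0.919 W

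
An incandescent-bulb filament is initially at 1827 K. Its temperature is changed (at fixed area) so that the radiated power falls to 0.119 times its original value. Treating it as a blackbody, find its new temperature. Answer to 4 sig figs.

T₂ ≈ 1073 K

P ∝ T⁴, so T₂/T₁ = (P₂/P₁)^(1/4) = (0.119)^(1/4) = 0.587336.
T₂ = 1827 × 0.587336 = 1073 K.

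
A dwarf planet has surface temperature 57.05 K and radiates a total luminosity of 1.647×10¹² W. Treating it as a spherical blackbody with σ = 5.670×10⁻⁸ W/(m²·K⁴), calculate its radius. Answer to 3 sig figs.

L = 4πR²σT⁴ ⇒ R = √(L/(4πσT⁴)).
σT⁴ = 0.600628 W/m², so R = √(1.647×10¹²/(4π×0.600628)) = 4.67×10⁵ m.

R ≈ 4.67×10⁵ m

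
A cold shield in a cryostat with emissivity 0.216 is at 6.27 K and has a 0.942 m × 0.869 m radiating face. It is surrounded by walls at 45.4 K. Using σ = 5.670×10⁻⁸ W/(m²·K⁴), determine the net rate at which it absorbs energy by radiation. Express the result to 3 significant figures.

Area A = 0.942 × 0.869 = 0.818598 m².
Net radiated power P_net = εσA(T⁴ − T₀⁴) = 0.216×5.670×10⁻⁸×0.818598×(6.27⁴ − 45.4⁴).
T⁴ − T₀⁴ = 1545.50 − 4.24838×10⁶ = -4.24683×10⁶ K⁴, so P_net = -0.0426 W — negative, meaning a net gain of 0.0426 W.

Net gain ≈ 0.0426 W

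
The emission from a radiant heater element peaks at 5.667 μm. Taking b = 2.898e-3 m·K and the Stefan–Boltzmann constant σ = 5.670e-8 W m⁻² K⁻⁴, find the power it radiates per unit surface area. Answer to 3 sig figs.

Wien's law: T = b/λ_max = 2.898×10⁻³/5.667×10⁻⁶ = 511.382 K.
Then I = σT⁴ = 5.670×10⁻⁸×(511.382)⁴ = 3.88×10³ W/m².

I ≈ 3.88×10³ W/m²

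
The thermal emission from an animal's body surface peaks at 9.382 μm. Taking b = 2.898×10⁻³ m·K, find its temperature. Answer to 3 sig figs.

T ≈ 309 K

Wien's law gives T = b/λ_max = (2.898×10⁻³ m·K)/(9.382×10⁻⁶ m) = 309 K.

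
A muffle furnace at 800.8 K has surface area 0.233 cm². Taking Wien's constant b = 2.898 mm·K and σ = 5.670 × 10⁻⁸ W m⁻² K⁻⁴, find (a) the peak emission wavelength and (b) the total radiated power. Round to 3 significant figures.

(a) λ_max = b/T = 2.898×10⁻³/800.8 = 3.619×10⁻⁶ m = 3.62 μm.
Area A = 0.233 cm² = 2.33×10⁻⁵ m².
(b) P = σAT⁴ = 5.670×10⁻⁸×2.33×10⁻⁵×(800.8)⁴ = 0.543 W.

λ_max ≈ 3.62 μm; P ≈ 0.543 W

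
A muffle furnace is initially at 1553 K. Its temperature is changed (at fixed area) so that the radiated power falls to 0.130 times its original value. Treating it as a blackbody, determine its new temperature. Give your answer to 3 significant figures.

P ∝ T⁴, so T₂/T₁ = (P₂/P₁)^(1/4) = (0.130)^(1/4) = 0.600462.
T₂ = 1553 × 0.600462 = 933 K.

T₂ ≈ 933 K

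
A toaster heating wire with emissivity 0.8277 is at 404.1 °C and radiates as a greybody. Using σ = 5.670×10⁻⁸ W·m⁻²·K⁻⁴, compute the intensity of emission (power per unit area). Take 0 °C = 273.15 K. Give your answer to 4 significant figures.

I ≈ 9873 W/m²

T = 404.1 °C + 273.15 = 677.25 K.
Stefan–Boltzmann: I = εσT⁴ = 0.8277 × 5.670×10⁻⁸ × (677.25)⁴ = 9873 W/m².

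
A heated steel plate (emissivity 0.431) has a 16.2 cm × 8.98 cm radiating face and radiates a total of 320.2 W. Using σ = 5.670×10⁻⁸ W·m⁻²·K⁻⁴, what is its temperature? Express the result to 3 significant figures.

Area A = 0.162 × 0.0898 = 0.0145476 m².
P = εσAT⁴ ⇒ T = (P/(εσA))^(1/4) = (320.2/(0.431×5.670×10⁻⁸×0.0145476))^(1/4) = 974 K.

T ≈ 974 K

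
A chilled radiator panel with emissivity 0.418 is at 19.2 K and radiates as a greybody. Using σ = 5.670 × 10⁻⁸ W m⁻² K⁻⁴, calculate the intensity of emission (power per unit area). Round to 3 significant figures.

Stefan–Boltzmann: I = εσT⁴ = 0.418 × 5.670×10⁻⁸ × (19.2)⁴ = 3.22×10⁻³ W/m².

I ≈ 3.22×10⁻³ W/m²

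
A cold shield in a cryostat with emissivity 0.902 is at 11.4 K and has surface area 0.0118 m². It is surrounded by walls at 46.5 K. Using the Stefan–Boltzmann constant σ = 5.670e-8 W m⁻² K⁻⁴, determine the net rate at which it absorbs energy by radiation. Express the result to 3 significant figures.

Area A = 0.0118 m².
Net radiated power P_net = εσA(T⁴ − T₀⁴) = 0.902×5.670×10⁻⁸×0.0118×(11.4⁴ − 46.5⁴).
T⁴ − T₀⁴ = 16889.6 − 4.67533×10⁶ = -4.65844×10⁶ K⁴, so P_net = -2.81×10⁻³ W — negative, meaning a net gain of 2.81×10⁻³ W.

Net gain ≈ 2.81×10⁻³ W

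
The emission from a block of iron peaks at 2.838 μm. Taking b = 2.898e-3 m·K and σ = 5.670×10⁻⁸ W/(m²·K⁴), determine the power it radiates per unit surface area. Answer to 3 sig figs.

I ≈ 6.16×10⁴ W/m²

Wien's law: T = b/λ_max = 2.898×10⁻³/2.838×10⁻⁶ = 1021.14 K.
Then I = σT⁴ = 5.670×10⁻⁸×(1021.14)⁴ = 6.16×10⁴ W/m².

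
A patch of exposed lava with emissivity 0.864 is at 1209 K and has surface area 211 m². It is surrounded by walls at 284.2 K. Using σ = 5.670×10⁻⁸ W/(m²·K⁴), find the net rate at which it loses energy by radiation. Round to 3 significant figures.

Area A = 211 m².
Net radiated power P_net = εσA(T⁴ − T₀⁴) = 0.864×5.670×10⁻⁸×211×(1209⁴ − 284.2⁴).
T⁴ − T₀⁴ = 2.13651×10¹² − 6.52373×10⁹ = 2.12999×10¹² K⁴, so P_net = 2.20×10⁷ W.

Net loss ≈ 2.20×10⁷ W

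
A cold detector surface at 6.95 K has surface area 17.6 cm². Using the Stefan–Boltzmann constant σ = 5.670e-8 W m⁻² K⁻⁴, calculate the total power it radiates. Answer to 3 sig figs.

P ≈ 2.33×10⁻⁷ W

Area A = 17.6 cm² = 1.76×10⁻³ m².
P = σAT⁴ = 5.670×10⁻⁸ × 1.76×10⁻³ × (6.95)⁴ = 2.33×10⁻⁷ W.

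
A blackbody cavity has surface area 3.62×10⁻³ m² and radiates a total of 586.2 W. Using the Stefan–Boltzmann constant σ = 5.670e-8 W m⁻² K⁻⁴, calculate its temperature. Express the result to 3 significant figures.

T ≈ 1.30×10³ K

Area A = 3.62×10⁻³ m².
P = σAT⁴ ⇒ T = (P/(σA))^(1/4) = (586.2/(5.670×10⁻⁸×3.62×10⁻³))^(1/4) = 1.30×10³ K.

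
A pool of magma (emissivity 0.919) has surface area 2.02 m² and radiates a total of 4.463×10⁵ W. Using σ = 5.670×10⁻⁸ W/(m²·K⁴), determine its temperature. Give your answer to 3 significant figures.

Area A = 2.02 m².
P = εσAT⁴ ⇒ T = (P/(εσA))^(1/4) = (4.463×10⁵/(0.919×5.670×10⁻⁸×2.02))^(1/4) = 1.43×10³ K.

T ≈ 1.43×10³ K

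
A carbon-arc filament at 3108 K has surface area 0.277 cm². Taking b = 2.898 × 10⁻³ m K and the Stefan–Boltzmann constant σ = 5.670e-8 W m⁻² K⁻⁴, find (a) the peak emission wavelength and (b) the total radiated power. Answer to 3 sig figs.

λ_max ≈ 932 nm; P ≈ 147 W

(a) λ_max = b/T = 2.898×10⁻³/3108 = 9.324×10⁻⁷ m = 932 nm.
Area A = 0.277 cm² = 2.77×10⁻⁵ m².
(b) P = σAT⁴ = 5.670×10⁻⁸×2.77×10⁻⁵×(3108)⁴ = 147 W.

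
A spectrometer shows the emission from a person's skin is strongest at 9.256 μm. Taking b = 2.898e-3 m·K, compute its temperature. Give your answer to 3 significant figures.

T ≈ 313 K

Wien's law gives T = b/λ_max = (2.898×10⁻³ m·K)/(9.256×10⁻⁶ m) = 313 K.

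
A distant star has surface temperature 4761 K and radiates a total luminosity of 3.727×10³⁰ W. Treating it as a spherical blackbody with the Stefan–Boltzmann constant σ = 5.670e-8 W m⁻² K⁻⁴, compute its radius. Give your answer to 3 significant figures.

L = 4πR²σT⁴ ⇒ R = √(L/(4πσT⁴)).
σT⁴ = 2.91324×10⁷ W/m², so R = √(3.727×10³⁰/(4π×2.91324×10⁷)) = 1.01×10¹¹ m.

R ≈ 1.01×10¹¹ m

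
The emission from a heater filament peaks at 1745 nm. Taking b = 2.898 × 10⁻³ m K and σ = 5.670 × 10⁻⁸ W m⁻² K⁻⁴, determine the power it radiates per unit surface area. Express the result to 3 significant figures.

I ≈ 4.31×10⁵ W/m²

Wien's law: T = b/λ_max = 2.898×10⁻³/1.745×10⁻⁶ = 1660.74 K.
Then I = σT⁴ = 5.670×10⁻⁸×(1660.74)⁴ = 4.31×10⁵ W/m².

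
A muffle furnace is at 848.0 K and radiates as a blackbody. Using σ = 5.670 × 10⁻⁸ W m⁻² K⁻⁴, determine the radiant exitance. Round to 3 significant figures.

I ≈ 2.93×10⁴ W/m²

Stefan–Boltzmann: I = σT⁴ = 5.670×10⁻⁸ × (848.0)⁴ = 2.93×10⁴ W/m².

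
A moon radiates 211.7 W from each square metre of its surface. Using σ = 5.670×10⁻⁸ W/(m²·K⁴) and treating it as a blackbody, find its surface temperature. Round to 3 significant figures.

T ≈ 247 K

I = σT⁴, so T = (I/σ)^(1/4) = (211.7/(5.670×10⁻⁸))^(1/4) = 247 K.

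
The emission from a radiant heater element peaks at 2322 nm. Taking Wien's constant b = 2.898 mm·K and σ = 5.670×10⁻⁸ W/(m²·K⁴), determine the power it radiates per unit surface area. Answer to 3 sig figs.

Wien's law: T = b/λ_max = 2.898×10⁻³/2.322×10⁻⁶ = 1248.06 K.
Then I = σT⁴ = 5.670×10⁻⁸×(1248.06)⁴ = 1.38×10⁵ W/m².

I ≈ 1.38×10⁵ W/m²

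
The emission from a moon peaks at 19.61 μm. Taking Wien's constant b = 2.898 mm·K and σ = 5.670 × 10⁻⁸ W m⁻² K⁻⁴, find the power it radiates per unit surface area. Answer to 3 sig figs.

I ≈ 27.0 W/m²

Wien's law: T = b/λ_max = 2.898×10⁻³/1.961×10⁻⁵ = 147.782 K.
Then I = σT⁴ = 5.670×10⁻⁸×(147.782)⁴ = 27.0 W/m².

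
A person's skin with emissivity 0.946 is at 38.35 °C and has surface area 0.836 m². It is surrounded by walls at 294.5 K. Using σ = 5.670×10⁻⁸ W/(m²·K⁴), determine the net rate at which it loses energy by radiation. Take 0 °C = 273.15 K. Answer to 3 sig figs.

Net loss ≈ 84.9 W

T = 38.35 °C + 273.15 = 311.50 K.
Area A = 0.836 m².
Net radiated power P_net = εσA(T⁴ − T₀⁴) = 0.946×5.670×10⁻⁸×0.836×(311.50⁴ − 294.5⁴).
T⁴ − T₀⁴ = 9.41526×10⁹ − 7.52214×10⁹ = 1.89312×10⁹ K⁴, so P_net = 84.9 W.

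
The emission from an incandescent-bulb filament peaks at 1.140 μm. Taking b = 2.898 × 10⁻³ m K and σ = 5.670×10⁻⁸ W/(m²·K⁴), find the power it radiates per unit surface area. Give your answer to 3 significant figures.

I ≈ 2.37×10⁶ W/m²

Wien's law: T = b/λ_max = 2.898×10⁻³/1.140×10⁻⁶ = 2542.11 K.
Then I = σT⁴ = 5.670×10⁻⁸×(2542.11)⁴ = 2.37×10⁶ W/m².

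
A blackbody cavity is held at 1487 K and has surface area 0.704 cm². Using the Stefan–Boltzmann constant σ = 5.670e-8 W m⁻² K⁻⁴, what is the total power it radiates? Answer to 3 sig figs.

Area A = 0.704 cm² = 7.04×10⁻⁵ m².
P = σAT⁴ = 5.670×10⁻⁸ × 7.04×10⁻⁵ × (1487)⁴ = 19.5 W.

P ≈ 19.5 W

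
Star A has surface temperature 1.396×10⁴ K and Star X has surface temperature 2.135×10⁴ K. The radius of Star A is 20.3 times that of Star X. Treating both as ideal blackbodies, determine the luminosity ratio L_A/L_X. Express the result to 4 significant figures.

L ∝ R²T⁴, so L_A/L_X = (R_A/R_X)²(T_A/T_X)⁴ = (20.3)² × (1.396×10⁴/2.135×10⁴)⁴ = 412.09 × 0.182789 = 75.33.

L_A/L_X ≈ 75.33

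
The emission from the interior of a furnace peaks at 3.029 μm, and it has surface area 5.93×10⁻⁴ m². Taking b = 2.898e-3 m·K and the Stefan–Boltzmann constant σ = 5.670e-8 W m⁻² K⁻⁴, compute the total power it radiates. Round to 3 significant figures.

Wien's law: T = b/λ_max = 2.898×10⁻³/3.029×10⁻⁶ = 956.751 K.
Area A = 5.93×10⁻⁴ m².
Then P = σAT⁴ = 5.670×10⁻⁸×5.93×10⁻⁴×(956.751)⁴ = 28.2 W.

P ≈ 28.2 W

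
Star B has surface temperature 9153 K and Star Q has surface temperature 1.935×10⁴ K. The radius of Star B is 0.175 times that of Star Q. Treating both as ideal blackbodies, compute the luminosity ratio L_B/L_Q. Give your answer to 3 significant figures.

L ∝ R²T⁴, so L_B/L_Q = (R_B/R_Q)²(T_B/T_Q)⁴ = (0.175)² × (9153/1.935×10⁴)⁴ = 0.030625 × 0.0500645 = 1.53×10⁻³.

L_B/L_Q ≈ 1.53×10⁻³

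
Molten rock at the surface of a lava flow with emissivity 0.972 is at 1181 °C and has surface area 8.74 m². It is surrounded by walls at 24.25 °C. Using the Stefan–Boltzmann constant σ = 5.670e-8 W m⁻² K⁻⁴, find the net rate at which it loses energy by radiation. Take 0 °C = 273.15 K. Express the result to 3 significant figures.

T = 1181 °C + 273.15 = 1454.15 K.
Surroundings: T = 24.25 °C + 273.15 = 297.40 K.
Area A = 8.74 m².
Net radiated power P_net = εσA(T⁴ − T₀⁴) = 0.972×5.670×10⁻⁸×8.74×(1454.15⁴ − 297.40⁴).
T⁴ − T₀⁴ = 4.47133×10¹² − 7.82283×10⁹ = 4.46351×10¹² K⁴, so P_net = 2.15×10⁶ W.

Net loss ≈ 2.15×10⁶ W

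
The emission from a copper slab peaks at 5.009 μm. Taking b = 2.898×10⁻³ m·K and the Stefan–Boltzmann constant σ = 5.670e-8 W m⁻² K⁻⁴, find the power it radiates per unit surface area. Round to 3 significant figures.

Wien's law: T = b/λ_max = 2.898×10⁻³/5.009×10⁻⁶ = 578.559 K.
Then I = σT⁴ = 5.670×10⁻⁸×(578.559)⁴ = 6.35×10³ W/m².

I ≈ 6.35×10³ W/m²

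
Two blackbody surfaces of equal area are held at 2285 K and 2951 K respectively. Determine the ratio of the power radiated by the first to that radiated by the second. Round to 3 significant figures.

P₁/P₂ ≈ 0.359

With equal areas, P₁/P₂ = (T₁/T₂)⁴ = (2285/2951)⁴ = 0.359.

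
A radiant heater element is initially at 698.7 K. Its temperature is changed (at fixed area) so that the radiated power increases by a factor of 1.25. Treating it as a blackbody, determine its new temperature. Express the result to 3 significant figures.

P ∝ T⁴, so T₂/T₁ = (P₂/P₁)^(1/4) = (1.25)^(1/4) = 1.05737.
T₂ = 698.7 × 1.05737 = 739 K.

T₂ ≈ 739 K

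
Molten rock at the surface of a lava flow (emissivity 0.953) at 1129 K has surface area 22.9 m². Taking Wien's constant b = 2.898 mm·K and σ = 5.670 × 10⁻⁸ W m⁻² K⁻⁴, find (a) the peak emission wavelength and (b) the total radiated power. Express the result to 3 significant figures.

λ_max ≈ 2.57×10³ nm; P ≈ 2.01×10⁶ W

(a) λ_max = b/T = 2.898×10⁻³/1129 = 2.567×10⁻⁶ m = 2.57×10³ nm.
Area A = 22.9 m².
(b) P = εσAT⁴ = 0.953×5.670×10⁻⁸×22.9×(1129)⁴ = 2.01×10⁶ W.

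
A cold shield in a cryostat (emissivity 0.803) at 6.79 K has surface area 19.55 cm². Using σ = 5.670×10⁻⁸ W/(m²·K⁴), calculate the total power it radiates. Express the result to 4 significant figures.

P ≈ 1.892×10⁻⁷ W

Area A = 19.55 cm² = 1.955×10⁻³ m².
P = εσAT⁴ = 0.803 × 5.670×10⁻⁸ × 1.955×10⁻³ × (6.79)⁴ = 1.892×10⁻⁷ W.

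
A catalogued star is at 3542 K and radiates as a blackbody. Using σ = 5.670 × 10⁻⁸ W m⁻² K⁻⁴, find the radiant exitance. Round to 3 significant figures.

I ≈ 8.92×10⁶ W/m²

Stefan–Boltzmann: I = σT⁴ = 5.670×10⁻⁸ × (3542)⁴ = 8.92×10⁶ W/m².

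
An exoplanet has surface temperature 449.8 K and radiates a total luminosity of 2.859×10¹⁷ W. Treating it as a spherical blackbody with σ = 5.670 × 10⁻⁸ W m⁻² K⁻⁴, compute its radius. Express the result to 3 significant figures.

L = 4πR²σT⁴ ⇒ R = √(L/(4πσT⁴)).
σT⁴ = 2320.92 W/m², so R = √(2.859×10¹⁷/(4π×2320.92)) = 3.13×10⁶ m.

R ≈ 3.13×10⁶ m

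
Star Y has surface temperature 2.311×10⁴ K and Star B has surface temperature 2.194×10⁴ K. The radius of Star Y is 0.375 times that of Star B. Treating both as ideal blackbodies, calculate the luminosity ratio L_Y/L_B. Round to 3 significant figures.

L_Y/L_B ≈ 0.173

L ∝ R²T⁴, so L_Y/L_B = (R_Y/R_B)²(T_Y/T_B)⁴ = (0.375)² × (2.311×10⁴/2.194×10⁴)⁴ = 0.140625 × 1.23099 = 0.173.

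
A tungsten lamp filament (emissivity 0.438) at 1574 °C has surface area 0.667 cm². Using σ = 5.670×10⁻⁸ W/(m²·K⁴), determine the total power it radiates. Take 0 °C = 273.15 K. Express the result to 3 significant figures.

P ≈ 19.3 W

T = 1574 °C + 273.15 = 1847.15 K.
Area A = 0.667 cm² = 6.67×10⁻⁵ m².
P = εσAT⁴ = 0.438 × 5.670×10⁻⁸ × 6.67×10⁻⁵ × (1847.15)⁴ = 19.3 W.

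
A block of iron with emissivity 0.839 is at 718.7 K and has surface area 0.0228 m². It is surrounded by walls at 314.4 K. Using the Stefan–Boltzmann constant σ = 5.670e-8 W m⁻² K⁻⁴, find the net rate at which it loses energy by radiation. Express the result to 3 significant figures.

Net loss ≈ 279 W

Area A = 0.0228 m².
Net radiated power P_net = εσA(T⁴ − T₀⁴) = 0.839×5.670×10⁻⁸×0.0228×(718.7⁴ − 314.4⁴).
T⁴ − T₀⁴ = 2.66803×10¹¹ − 9.77080×10⁹ = 2.57032×10¹¹ K⁴, so P_net = 279 W.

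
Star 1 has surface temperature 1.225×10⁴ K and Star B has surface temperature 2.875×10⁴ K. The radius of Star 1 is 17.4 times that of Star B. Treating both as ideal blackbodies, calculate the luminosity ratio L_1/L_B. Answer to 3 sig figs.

L ∝ R²T⁴, so L_1/L_B = (R_1/R_B)²(T_1/T_B)⁴ = (17.4)² × (1.225×10⁴/2.875×10⁴)⁴ = 302.76 × 0.0329604 = 9.98.

L_1/L_B ≈ 9.98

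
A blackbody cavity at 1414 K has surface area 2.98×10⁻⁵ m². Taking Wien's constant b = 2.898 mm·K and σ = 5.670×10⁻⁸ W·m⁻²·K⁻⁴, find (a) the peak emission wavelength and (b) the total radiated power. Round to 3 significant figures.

λ_max ≈ 2.05 μm; P ≈ 6.75 W

(a) λ_max = b/T = 2.898×10⁻³/1414 = 2.050×10⁻⁶ m = 2.05 μm.
Area A = 2.98×10⁻⁵ m².
(b) P = σAT⁴ = 5.670×10⁻⁸×2.98×10⁻⁵×(1414)⁴ = 6.75 W.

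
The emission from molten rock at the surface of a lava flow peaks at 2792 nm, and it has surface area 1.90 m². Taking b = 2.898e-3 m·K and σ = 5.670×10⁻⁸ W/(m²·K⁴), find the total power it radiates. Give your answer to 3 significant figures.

P ≈ 1.25×10⁵ W

Wien's law: T = b/λ_max = 2.898×10⁻³/2.792×10⁻⁶ = 1037.97 K.
Area A = 1.90 m².
Then P = σAT⁴ = 5.670×10⁻⁸×1.90×(1037.97)⁴ = 1.25×10⁵ W.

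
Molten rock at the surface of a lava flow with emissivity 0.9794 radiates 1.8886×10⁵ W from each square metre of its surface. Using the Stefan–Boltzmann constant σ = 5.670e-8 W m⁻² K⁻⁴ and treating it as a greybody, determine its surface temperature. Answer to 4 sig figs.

T ≈ 1358 K

I = εσT⁴, so T = (I/εσ)^(1/4) = (1.8886×10⁵/(0.9794×5.670×10⁻⁸))^(1/4) = 1358 K.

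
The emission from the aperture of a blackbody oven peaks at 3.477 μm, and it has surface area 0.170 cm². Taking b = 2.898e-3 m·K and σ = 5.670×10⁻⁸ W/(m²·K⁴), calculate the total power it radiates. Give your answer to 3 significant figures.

P ≈ 0.465 W

Wien's law: T = b/λ_max = 2.898×10⁻³/3.477×10⁻⁶ = 833.477 K.
Area A = 0.170 cm² = 1.70×10⁻⁵ m².
Then P = σAT⁴ = 5.670×10⁻⁸×1.70×10⁻⁵×(833.477)⁴ = 0.465 W.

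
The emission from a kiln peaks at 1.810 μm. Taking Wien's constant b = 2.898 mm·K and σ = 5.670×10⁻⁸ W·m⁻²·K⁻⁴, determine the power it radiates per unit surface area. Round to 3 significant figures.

I ≈ 3.73×10⁵ W/m²

Wien's law: T = b/λ_max = 2.898×10⁻³/1.810×10⁻⁶ = 1601.10 K.
Then I = σT⁴ = 5.670×10⁻⁸×(1601.10)⁴ = 3.73×10⁵ W/m².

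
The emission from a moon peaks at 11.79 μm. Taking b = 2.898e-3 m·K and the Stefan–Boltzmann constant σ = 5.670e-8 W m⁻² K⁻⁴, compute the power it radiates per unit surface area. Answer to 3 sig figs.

I ≈ 207 W/m²

Wien's law: T = b/λ_max = 2.898×10⁻³/1.179×10⁻⁵ = 245.802 K.
Then I = σT⁴ = 5.670×10⁻⁸×(245.802)⁴ = 207 W/m².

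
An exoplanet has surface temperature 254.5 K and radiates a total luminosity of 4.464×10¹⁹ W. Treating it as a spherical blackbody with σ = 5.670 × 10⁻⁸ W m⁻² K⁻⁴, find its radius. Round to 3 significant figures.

L = 4πR²σT⁴ ⇒ R = √(L/(4πσT⁴)).
σT⁴ = 237.867 W/m², so R = √(4.464×10¹⁹/(4π×237.867)) = 1.22×10⁸ m.

R ≈ 1.22×10⁸ m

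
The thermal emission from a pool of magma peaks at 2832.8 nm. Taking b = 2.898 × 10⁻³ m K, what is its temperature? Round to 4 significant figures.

T ≈ 1023 K

Wien's law gives T = b/λ_max = (2.898×10⁻³ m·K)/(2.8328×10⁻⁶ m) = 1023 K.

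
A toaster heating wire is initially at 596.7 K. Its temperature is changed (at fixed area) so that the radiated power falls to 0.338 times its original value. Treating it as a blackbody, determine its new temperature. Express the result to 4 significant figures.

T₂ ≈ 455.0 K

P ∝ T⁴, so T₂/T₁ = (P₂/P₁)^(1/4) = (0.338)^(1/4) = 0.762481.
T₂ = 596.7 × 0.762481 = 455.0 K.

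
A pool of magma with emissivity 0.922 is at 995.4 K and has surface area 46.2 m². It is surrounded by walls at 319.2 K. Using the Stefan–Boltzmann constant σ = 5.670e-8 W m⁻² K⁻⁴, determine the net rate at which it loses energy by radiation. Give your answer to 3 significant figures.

Net loss ≈ 2.35×10⁶ W

Area A = 46.2 m².
Net radiated power P_net = εσA(T⁴ − T₀⁴) = 0.922×5.670×10⁻⁸×46.2×(995.4⁴ − 319.2⁴).
T⁴ − T₀⁴ = 9.81727×10¹¹ − 1.03813×10¹⁰ = 9.71346×10¹¹ K⁴, so P_net = 2.35×10⁶ W.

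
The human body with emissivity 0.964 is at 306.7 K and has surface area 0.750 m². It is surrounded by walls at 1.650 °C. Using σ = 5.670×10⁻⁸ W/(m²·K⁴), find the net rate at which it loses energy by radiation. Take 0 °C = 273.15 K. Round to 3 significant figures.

Net loss ≈ 129 W

Surroundings: T = 1.650 °C + 273.15 = 274.800 K.
Area A = 0.750 m².
Net radiated power P_net = εσA(T⁴ − T₀⁴) = 0.964×5.670×10⁻⁸×0.750×(306.7⁴ − 274.800⁴).
T⁴ − T₀⁴ = 8.84820×10⁹ − 5.70252×10⁹ = 3.14568×10⁹ K⁴, so P_net = 129 W.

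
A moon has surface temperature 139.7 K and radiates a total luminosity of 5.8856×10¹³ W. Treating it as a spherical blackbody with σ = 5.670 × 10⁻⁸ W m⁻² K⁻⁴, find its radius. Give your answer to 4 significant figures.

R ≈ 4.657×10⁵ m

L = 4πR²σT⁴ ⇒ R = √(L/(4πσT⁴)).
σT⁴ = 21.5958 W/m², so R = √(5.8856×10¹³/(4π×21.5958)) = 4.657×10⁵ m.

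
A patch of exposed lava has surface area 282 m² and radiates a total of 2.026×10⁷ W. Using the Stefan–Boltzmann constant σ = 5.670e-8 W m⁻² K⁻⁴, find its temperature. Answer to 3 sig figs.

Area A = 282 m².
P = σAT⁴ ⇒ T = (P/(σA))^(1/4) = (2.026×10⁷/(5.670×10⁻⁸×282))^(1/4) = 1.06×10³ K.

T ≈ 1.06×10³ K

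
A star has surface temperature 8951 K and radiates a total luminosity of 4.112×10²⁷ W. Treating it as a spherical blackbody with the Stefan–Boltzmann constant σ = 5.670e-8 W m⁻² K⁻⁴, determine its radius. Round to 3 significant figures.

L = 4πR²σT⁴ ⇒ R = √(L/(4πσT⁴)).
σT⁴ = 3.63973×10⁸ W/m², so R = √(4.112×10²⁷/(4π×3.63973×10⁸)) = 9.48×10⁸ m.

R ≈ 9.48×10⁸ m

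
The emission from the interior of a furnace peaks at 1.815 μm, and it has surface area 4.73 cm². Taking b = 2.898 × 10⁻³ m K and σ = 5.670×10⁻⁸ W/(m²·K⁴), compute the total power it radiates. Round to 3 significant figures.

P ≈ 174 W

Wien's law: T = b/λ_max = 2.898×10⁻³/1.815×10⁻⁶ = 1596.69 K.
Area A = 4.73 cm² = 4.73×10⁻⁴ m².
Then P = σAT⁴ = 5.670×10⁻⁸×4.73×10⁻⁴×(1596.69)⁴ = 174 W.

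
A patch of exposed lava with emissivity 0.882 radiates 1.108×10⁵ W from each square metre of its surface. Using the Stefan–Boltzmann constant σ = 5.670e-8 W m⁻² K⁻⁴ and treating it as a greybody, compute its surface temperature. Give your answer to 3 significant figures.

T ≈ 1.22×10³ K

I = εσT⁴, so T = (I/εσ)^(1/4) = (1.108×10⁵/(0.882×5.670×10⁻⁸))^(1/4) = 1.22×10³ K.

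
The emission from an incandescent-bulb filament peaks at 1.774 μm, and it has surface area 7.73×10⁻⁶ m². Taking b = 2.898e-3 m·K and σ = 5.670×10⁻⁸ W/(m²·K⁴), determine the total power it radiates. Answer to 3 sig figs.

Wien's law: T = b/λ_max = 2.898×10⁻³/1.774×10⁻⁶ = 1633.60 K.
Area A = 7.73×10⁻⁶ m².
Then P = σAT⁴ = 5.670×10⁻⁸×7.73×10⁻⁶×(1633.60)⁴ = 3.12 W.

P ≈ 3.12 W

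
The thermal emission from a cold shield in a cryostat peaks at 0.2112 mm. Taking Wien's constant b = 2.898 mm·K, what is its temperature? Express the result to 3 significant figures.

Wien's law gives T = b/λ_max = (2.898×10⁻³ m·K)/(2.112×10⁻⁴ m) = 13.7 K.

T ≈ 13.7 K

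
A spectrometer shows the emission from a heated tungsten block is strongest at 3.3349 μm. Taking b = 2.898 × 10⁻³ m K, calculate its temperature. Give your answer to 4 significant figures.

Wien's law gives T = b/λ_max = (2.898×10⁻³ m·K)/(3.3349×10⁻⁶ m) = 869.0 K.

T ≈ 869.0 K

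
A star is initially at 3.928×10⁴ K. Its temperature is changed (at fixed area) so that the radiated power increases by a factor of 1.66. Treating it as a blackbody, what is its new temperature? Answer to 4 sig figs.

T₂ ≈ 4.459×10⁴ K

P ∝ T⁴, so T₂/T₁ = (P₂/P₁)^(1/4) = (1.66)^(1/4) = 1.13508.
T₂ = 3.928×10⁴ × 1.13508 = 4.459×10⁴ K.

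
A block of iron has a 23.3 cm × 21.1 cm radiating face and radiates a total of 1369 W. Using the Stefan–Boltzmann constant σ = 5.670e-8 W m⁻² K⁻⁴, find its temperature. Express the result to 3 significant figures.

Area A = 0.233 × 0.211 = 0.049163 m².
P = σAT⁴ ⇒ T = (P/(σA))^(1/4) = (1369/(5.670×10⁻⁸×0.049163))^(1/4) = 837 K.

T ≈ 837 K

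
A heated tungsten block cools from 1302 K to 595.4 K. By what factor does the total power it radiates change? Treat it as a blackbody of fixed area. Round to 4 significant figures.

P ∝ T⁴, so P₂/P₁ = (T₂/T₁)⁴ = (595.4/1302)⁴ = (0.457296)⁴ = 0.04373.

P₂/P₁ ≈ 0.04373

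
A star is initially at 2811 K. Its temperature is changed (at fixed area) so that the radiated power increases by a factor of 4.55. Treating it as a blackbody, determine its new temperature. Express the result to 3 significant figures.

T₂ ≈ 4.11×10³ K

P ∝ T⁴, so T₂/T₁ = (P₂/P₁)^(1/4) = (4.55)^(1/4) = 1.46050.
T₂ = 2811 × 1.46050 = 4.11×10³ K.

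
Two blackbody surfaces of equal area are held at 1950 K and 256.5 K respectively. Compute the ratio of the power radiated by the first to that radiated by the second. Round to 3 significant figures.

P₁/P₂ ≈ 3.34×10³

With equal areas, P₁/P₂ = (T₁/T₂)⁴ = (1950/256.5)⁴ = 3.34×10³.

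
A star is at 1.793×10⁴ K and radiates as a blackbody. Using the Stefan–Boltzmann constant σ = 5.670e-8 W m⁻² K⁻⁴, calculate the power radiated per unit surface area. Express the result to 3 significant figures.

Stefan–Boltzmann: I = σT⁴ = 5.670×10⁻⁸ × (1.793×10⁴)⁴ = 5.86×10⁹ W/m².

I ≈ 5.86×10⁹ W/m²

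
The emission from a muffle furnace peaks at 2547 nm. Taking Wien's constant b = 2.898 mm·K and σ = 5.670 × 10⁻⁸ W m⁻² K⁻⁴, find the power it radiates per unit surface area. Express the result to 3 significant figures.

Wien's law: T = b/λ_max = 2.898×10⁻³/2.547×10⁻⁶ = 1137.81 K.
Then I = σT⁴ = 5.670×10⁻⁸×(1137.81)⁴ = 9.50×10⁴ W/m².

I ≈ 9.50×10⁴ W/m²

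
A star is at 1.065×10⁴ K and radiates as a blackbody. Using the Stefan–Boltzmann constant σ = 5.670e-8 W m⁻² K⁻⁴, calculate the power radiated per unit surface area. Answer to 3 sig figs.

Stefan–Boltzmann: I = σT⁴ = 5.670×10⁻⁸ × (1.065×10⁴)⁴ = 7.29×10⁸ W/m².

I ≈ 7.29×10⁸ W/m²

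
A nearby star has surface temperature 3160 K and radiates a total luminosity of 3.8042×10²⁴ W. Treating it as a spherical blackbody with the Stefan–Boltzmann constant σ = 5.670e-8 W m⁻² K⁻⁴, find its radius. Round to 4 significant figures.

R ≈ 2.314×10⁸ m

L = 4πR²σT⁴ ⇒ R = √(L/(4πσT⁴)).
σT⁴ = 5.65368×10⁶ W/m², so R = √(3.8042×10²⁴/(4π×5.65368×10⁶)) = 2.314×10⁸ m.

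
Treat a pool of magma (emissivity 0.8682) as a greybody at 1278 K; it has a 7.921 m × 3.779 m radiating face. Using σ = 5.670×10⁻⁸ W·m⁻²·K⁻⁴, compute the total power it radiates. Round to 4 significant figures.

Area A = 7.921 × 3.779 = 29.9335 m².
P = εσAT⁴ = 0.8682 × 5.670×10⁻⁸ × 29.9335 × (1278)⁴ = 3.931×10⁶ W.

P ≈ 3.931×10⁶ W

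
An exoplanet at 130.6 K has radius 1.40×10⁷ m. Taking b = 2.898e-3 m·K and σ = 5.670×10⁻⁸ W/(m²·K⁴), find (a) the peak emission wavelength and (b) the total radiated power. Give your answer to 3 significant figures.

λ_max ≈ 22.2 μm; P ≈ 4.06×10¹⁶ W

(a) λ_max = b/T = 2.898×10⁻³/130.6 = 2.219×10⁻⁵ m = 22.2 μm.
Surface area A = 4πR² = 4π(1.40×10⁷ m)² = 2.46301×10¹⁵ m².
(b) P = σAT⁴ = 5.670×10⁻⁸×2.46301×10¹⁵×(130.6)⁴ = 4.06×10¹⁶ W.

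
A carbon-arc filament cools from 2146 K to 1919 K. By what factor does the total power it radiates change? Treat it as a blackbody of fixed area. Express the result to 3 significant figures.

P₂/P₁ ≈ 0.639

P ∝ T⁴, so P₂/P₁ = (T₂/T₁)⁴ = (1919/2146)⁴ = (0.894222)⁴ = 0.639.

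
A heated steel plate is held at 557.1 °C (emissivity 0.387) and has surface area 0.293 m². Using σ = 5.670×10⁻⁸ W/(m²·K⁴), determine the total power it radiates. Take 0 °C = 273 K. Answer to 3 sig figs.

T = 557.1 °C + 273 = 830.1 K.
Area A = 0.293 m².
P = εσAT⁴ = 0.387 × 5.670×10⁻⁸ × 0.293 × (830.1)⁴ = 3.05×10³ W.

P ≈ 3.05×10³ W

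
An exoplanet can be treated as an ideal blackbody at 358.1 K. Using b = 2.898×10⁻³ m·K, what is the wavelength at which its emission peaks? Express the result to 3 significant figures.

λ_max ≈ 8.09 μm

Wien's displacement law: λ_max = b/T = (2.898×10⁻³ m·K)/(358.1 K) = 8.093×10⁻⁶ m.
That is 8.09 μm, in the infrared range.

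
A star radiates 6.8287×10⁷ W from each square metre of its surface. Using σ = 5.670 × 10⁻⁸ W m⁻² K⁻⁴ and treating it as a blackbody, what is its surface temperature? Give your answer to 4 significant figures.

T ≈ 5891 K

I = σT⁴, so T = (I/σ)^(1/4) = (6.8287×10⁷/(5.670×10⁻⁸))^(1/4) = 5891 K.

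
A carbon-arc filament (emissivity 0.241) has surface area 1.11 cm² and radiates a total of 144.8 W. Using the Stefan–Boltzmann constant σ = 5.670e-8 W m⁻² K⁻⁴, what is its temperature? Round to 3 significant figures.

T ≈ 3.13×10³ K

Area A = 1.11 cm² = 1.11×10⁻⁴ m².
P = εσAT⁴ ⇒ T = (P/(εσA))^(1/4) = (144.8/(0.241×5.670×10⁻⁸×1.11×10⁻⁴))^(1/4) = 3.13×10³ K.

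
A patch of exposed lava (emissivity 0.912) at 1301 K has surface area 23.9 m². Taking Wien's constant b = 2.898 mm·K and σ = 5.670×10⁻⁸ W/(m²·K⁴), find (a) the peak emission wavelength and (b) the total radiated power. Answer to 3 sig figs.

λ_max ≈ 2.23×10³ nm; P ≈ 3.54×10⁶ W

(a) λ_max = b/T = 2.898×10⁻³/1301 = 2.228×10⁻⁶ m = 2.23×10³ nm.
Area A = 23.9 m².
(b) P = εσAT⁴ = 0.912×5.670×10⁻⁸×23.9×(1301)⁴ = 3.54×10⁶ W.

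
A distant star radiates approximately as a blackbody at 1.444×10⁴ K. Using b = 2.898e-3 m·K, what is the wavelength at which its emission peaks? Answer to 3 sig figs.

λ_max ≈ 201 nm

Wien's displacement law: λ_max = b/T = (2.898×10⁻³ m·K)/(1.444×10⁴ K) = 2.007×10⁻⁷ m.
That is 201 nm, in the ultraviolet range.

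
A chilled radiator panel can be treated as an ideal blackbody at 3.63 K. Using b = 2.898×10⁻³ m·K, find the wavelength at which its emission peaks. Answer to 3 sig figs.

Wien's displacement law: λ_max = b/T = (2.898×10⁻³ m·K)/(3.63 K) = 7.983×10⁻⁴ m.
That is 7.98×10⁻⁴ m, in the infrared range.

λ_max ≈ 7.98×10⁻⁴ m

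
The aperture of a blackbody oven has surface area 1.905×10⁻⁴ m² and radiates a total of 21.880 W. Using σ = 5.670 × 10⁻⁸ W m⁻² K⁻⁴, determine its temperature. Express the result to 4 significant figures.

Area A = 1.905×10⁻⁴ m².
P = σAT⁴ ⇒ T = (P/(σA))^(1/4) = (21.880/(5.670×10⁻⁸×1.905×10⁻⁴))^(1/4) = 1193 K.

T ≈ 1193 K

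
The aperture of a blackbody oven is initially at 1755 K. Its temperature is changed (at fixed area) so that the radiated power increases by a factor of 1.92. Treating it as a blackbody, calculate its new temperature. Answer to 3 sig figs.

T₂ ≈ 2.07×10³ K

P ∝ T⁴, so T₂/T₁ = (P₂/P₁)^(1/4) = (1.92)^(1/4) = 1.17713.
T₂ = 1755 × 1.17713 = 2.07×10³ K.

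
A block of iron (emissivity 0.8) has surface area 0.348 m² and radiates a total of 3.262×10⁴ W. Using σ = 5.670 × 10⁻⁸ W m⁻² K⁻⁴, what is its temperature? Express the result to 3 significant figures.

T ≈ 1.20×10³ K

Area A = 0.348 m².
P = εσAT⁴ ⇒ T = (P/(εσA))^(1/4) = (3.262×10⁴/(0.8×5.670×10⁻⁸×0.348))^(1/4) = 1.20×10³ K.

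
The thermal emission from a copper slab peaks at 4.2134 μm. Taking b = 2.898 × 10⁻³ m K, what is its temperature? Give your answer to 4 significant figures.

T ≈ 687.8 K

Wien's law gives T = b/λ_max = (2.898×10⁻³ m·K)/(4.2134×10⁻⁶ m) = 687.8 K.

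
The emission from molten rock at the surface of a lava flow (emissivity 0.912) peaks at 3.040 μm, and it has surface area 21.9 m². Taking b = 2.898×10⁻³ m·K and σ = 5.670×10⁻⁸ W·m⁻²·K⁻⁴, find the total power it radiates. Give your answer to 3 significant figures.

P ≈ 9.35×10⁵ W

Wien's law: T = b/λ_max = 2.898×10⁻³/3.040×10⁻⁶ = 953.289 K.
Area A = 21.9 m².
Then P = εσAT⁴ = 0.912×5.670×10⁻⁸×21.9×(953.289)⁴ = 9.35×10⁵ W.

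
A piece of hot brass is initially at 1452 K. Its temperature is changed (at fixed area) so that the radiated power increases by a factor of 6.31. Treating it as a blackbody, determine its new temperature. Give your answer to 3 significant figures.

P ∝ T⁴, so T₂/T₁ = (P₂/P₁)^(1/4) = (6.31)^(1/4) = 1.58492.
T₂ = 1452 × 1.58492 = 2.30×10³ K.

T₂ ≈ 2.30×10³ K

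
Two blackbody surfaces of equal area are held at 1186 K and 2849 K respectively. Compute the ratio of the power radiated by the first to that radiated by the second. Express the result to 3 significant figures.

With equal areas, P₁/P₂ = (T₁/T₂)⁴ = (1186/2849)⁴ = 0.0300.

P₁/P₂ ≈ 0.0300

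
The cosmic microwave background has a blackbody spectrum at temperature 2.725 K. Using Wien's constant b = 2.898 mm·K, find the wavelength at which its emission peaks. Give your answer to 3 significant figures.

Wien's displacement law: λ_max = b/T = (2.898×10⁻³ m·K)/(2.725 K) = 1.063×10⁻³ m.
That is 1.06×10⁻³ m, in the microwave range.

λ_max ≈ 1.06×10⁻³ m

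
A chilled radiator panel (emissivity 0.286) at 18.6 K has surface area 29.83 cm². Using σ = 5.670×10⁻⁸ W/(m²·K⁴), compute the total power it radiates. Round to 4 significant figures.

Area A = 29.83 cm² = 2.983×10⁻³ m².
P = εσAT⁴ = 0.286 × 5.670×10⁻⁸ × 2.983×10⁻³ × (18.6)⁴ = 5.790×10⁻⁶ W.

P ≈ 5.790×10⁻⁶ W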